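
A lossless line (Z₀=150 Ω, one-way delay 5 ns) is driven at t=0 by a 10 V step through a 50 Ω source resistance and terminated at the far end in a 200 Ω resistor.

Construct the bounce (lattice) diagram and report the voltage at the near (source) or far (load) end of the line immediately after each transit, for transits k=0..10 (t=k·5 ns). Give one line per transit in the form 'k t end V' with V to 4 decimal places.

0 0 source 7.5000
1 5 load 8.5714
2 10 source 8.0357
3 15 load 7.9592
4 20 source 7.9974
5 25 load 8.0029
6 30 source 8.0002
7 35 load 7.9998
8 40 source 8.0000
9 45 load 8.0000
10 50 source 8.0000

Γ_L=0.142857, Γ_S=-0.500000; launch V₁=10·150/200=7.500000
k=0 src: V=7.5000
k=1 load: inc=7.500000, refl=7.500000·0.142857=1.0714; V=0.000000+7.500000+1.071429=8.5714
k=2 src: inc=1.071429, refl=1.071429·-0.500000=-0.5357; V=7.500000+1.071429+-0.535714=8.0357
k=3 load: inc=-0.535714, refl=-0.535714·0.142857=-0.0765; V=8.571429+-0.535714+-0.076531=7.9592
k=4 src: inc=-0.076531, refl=-0.076531·-0.500000=0.0383; V=8.035714+-0.076531+0.038265=7.9974
k=5 load: inc=0.038265, refl=0.038265·0.142857=0.0055; V=7.959184+0.038265+0.005466=8.0029
k=6 src: inc=0.005466, refl=0.005466·-0.500000=-0.0027; V=7.997449+0.005466+-0.002733=8.0002
k=7 load: inc=-0.002733, refl=-0.002733·0.142857=-0.0004; V=8.002915+-0.002733+-0.000390=7.9998
k=8 src: inc=-0.000390, refl=-0.000390·-0.500000=0.0002; V=8.000182+-0.000390+0.000195=8.0000
k=9 load: inc=0.000195, refl=0.000195·0.142857=0.0000; V=7.999792+0.000195+0.000028=8.0000
k=10 src: inc=0.000028, refl=0.000028·-0.500000=-0.0000; V=7.999987+0.000028+-0.000014=8.0000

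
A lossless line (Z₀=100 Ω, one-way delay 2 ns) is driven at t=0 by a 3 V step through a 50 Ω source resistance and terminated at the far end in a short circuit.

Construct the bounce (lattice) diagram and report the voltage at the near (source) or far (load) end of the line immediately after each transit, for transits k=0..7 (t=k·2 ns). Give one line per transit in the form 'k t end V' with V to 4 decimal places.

0 0 source 2.0000
1 2 load 0.0000
2 4 source 0.6667
3 6 load 0.0000
4 8 source 0.2222
5 10 load 0.0000
6 12 source 0.0741
7 14 load 0.0000

Γ_L=-1.000000, Γ_S=-0.333333; launch V₁=3·100/150=2.000000
k=0 src: V=2.0000
k=1 load: inc=2.000000, refl=2.000000·-1.000000=-2.0000; V=0.000000+2.000000+-2.000000=0.0000
k=2 src: inc=-2.000000, refl=-2.000000·-0.333333=0.6667; V=2.000000+-2.000000+0.666667=0.6667
k=3 load: inc=0.666667, refl=0.666667·-1.000000=-0.6667; V=0.000000+0.666667+-0.666667=0.0000
k=4 src: inc=-0.666667, refl=-0.666667·-0.333333=0.2222; V=0.666667+-0.666667+0.222222=0.2222
k=5 load: inc=0.222222, refl=0.222222·-1.000000=-0.2222; V=0.000000+0.222222+-0.222222=0.0000
k=6 src: inc=-0.222222, refl=-0.222222·-0.333333=0.0741; V=0.222222+-0.222222+0.074074=0.0741
k=7 load: inc=0.074074, refl=0.074074·-1.000000=-0.0741; V=0.000000+0.074074+-0.074074=0.0000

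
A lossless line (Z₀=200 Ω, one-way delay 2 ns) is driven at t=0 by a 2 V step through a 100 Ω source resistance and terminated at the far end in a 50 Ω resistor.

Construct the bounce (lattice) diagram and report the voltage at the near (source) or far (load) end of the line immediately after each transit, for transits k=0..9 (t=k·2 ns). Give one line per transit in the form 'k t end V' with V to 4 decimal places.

0 0 source 1.3333
1 2 load 0.5333
2 4 source 0.8000
3 6 load 0.6400
4 8 source 0.6933
5 10 load 0.6613
6 12 source 0.6720
7 14 load 0.6656
8 16 source 0.6677
9 18 load 0.6665

Γ_L=-0.600000, Γ_S=-0.333333; launch V₁=2·200/300=1.333333
k=0 src: V=1.3333
k=1 load: inc=1.333333, refl=1.333333·-0.600000=-0.8000; V=0.000000+1.333333+-0.800000=0.5333
k=2 src: inc=-0.800000, refl=-0.800000·-0.333333=0.2667; V=1.333333+-0.800000+0.266667=0.8000
k=3 load: inc=0.266667, refl=0.266667·-0.600000=-0.1600; V=0.533333+0.266667+-0.160000=0.6400
k=4 src: inc=-0.160000, refl=-0.160000·-0.333333=0.0533; V=0.800000+-0.160000+0.053333=0.6933
k=5 load: inc=0.053333, refl=0.053333·-0.600000=-0.0320; V=0.640000+0.053333+-0.032000=0.6613
k=6 src: inc=-0.032000, refl=-0.032000·-0.333333=0.0107; V=0.693333+-0.032000+0.010667=0.6720
k=7 load: inc=0.010667, refl=0.010667·-0.600000=-0.0064; V=0.661333+0.010667+-0.006400=0.6656
k=8 src: inc=-0.006400, refl=-0.006400·-0.333333=0.0021; V=0.672000+-0.006400+0.002133=0.6677
k=9 load: inc=0.002133, refl=0.002133·-0.600000=-0.0013; V=0.665600+0.002133+-0.001280=0.6665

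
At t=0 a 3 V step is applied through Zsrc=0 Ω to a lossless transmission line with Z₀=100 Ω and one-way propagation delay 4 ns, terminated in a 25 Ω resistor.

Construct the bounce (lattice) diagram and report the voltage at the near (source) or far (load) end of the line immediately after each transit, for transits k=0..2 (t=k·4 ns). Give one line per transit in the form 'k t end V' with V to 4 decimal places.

Γ_L=-0.600000, Γ_S=-1.000000; launch V₁=3·100/100=3.000000
k=0 src: V=3.0000
k=1 load: inc=3.000000, refl=3.000000·-0.600000=-1.8000; V=0.000000+3.000000+-1.800000=1.2000
k=2 src: inc=-1.800000, refl=-1.800000·-1.000000=1.8000; V=3.000000+-1.800000+1.800000=3.0000

0 0 source 3.0000
1 4 load 1.2000
2 8 source 3.0000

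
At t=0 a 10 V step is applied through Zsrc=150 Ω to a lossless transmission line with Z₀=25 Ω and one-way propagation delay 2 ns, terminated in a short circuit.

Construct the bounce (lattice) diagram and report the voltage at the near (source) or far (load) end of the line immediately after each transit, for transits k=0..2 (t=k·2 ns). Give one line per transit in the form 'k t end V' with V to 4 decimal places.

Γ_L=-1.000000, Γ_S=0.714286; launch V₁=10·25/175=1.428571
k=0 src: V=1.4286
k=1 load: inc=1.428571, refl=1.428571·-1.000000=-1.4286; V=0.000000+1.428571+-1.428571=0.0000
k=2 src: inc=-1.428571, refl=-1.428571·0.714286=-1.0204; V=1.428571+-1.428571+-1.020408=-1.0204

0 0 source 1.4286
1 2 load 0.0000
2 4 source -1.0204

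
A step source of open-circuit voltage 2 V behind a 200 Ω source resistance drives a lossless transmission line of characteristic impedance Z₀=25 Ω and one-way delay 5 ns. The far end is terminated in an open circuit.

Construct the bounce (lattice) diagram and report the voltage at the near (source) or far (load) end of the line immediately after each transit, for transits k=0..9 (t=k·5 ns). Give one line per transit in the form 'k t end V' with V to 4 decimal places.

0 0 source 0.2222
1 5 load 0.4444
2 10 source 0.6173
3 15 load 0.7901
4 20 source 0.9246
5 25 load 1.0590
6 30 source 1.1635
7 35 load 1.2681
8 40 source 1.3494
9 45 load 1.4307

Γ_L=1.000000, Γ_S=0.777778; launch V₁=2·25/225=0.222222
k=0 src: V=0.2222
k=1 load: inc=0.222222, refl=0.222222·1.000000=0.2222; V=0.000000+0.222222+0.222222=0.4444
k=2 src: inc=0.222222, refl=0.222222·0.777778=0.1728; V=0.222222+0.222222+0.172840=0.6173
k=3 load: inc=0.172840, refl=0.172840·1.000000=0.1728; V=0.444444+0.172840+0.172840=0.7901
k=4 src: inc=0.172840, refl=0.172840·0.777778=0.1344; V=0.617284+0.172840+0.134431=0.9246
k=5 load: inc=0.134431, refl=0.134431·1.000000=0.1344; V=0.790123+0.134431+0.134431=1.0590
k=6 src: inc=0.134431, refl=0.134431·0.777778=0.1046; V=0.924554+0.134431+0.104557=1.1635
k=7 load: inc=0.104557, refl=0.104557·1.000000=0.1046; V=1.058985+0.104557+0.104557=1.2681
k=8 src: inc=0.104557, refl=0.104557·0.777778=0.0813; V=1.163542+0.104557+0.081322=1.3494
k=9 load: inc=0.081322, refl=0.081322·1.000000=0.0813; V=1.268099+0.081322+0.081322=1.4307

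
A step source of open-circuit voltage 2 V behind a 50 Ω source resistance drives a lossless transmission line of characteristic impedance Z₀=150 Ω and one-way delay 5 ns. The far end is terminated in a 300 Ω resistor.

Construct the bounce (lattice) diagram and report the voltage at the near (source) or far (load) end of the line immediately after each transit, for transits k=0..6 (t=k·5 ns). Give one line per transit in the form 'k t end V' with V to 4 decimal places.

Γ_L=0.333333, Γ_S=-0.500000; launch V₁=2·150/200=1.500000
k=0 src: V=1.5000
k=1 load: inc=1.500000, refl=1.500000·0.333333=0.5000; V=0.000000+1.500000+0.500000=2.0000
k=2 src: inc=0.500000, refl=0.500000·-0.500000=-0.2500; V=1.500000+0.500000+-0.250000=1.7500
k=3 load: inc=-0.250000, refl=-0.250000·0.333333=-0.0833; V=2.000000+-0.250000+-0.083333=1.6667
k=4 src: inc=-0.083333, refl=-0.083333·-0.500000=0.0417; V=1.750000+-0.083333+0.041667=1.7083
k=5 load: inc=0.041667, refl=0.041667·0.333333=0.0139; V=1.666667+0.041667+0.013889=1.7222
k=6 src: inc=0.013889, refl=0.013889·-0.500000=-0.0069; V=1.708333+0.013889+-0.006944=1.7153

0 0 source 1.5000
1 5 load 2.0000
2 10 source 1.7500
3 15 load 1.6667
4 20 source 1.7083
5 25 load 1.7222
6 30 source 1.7153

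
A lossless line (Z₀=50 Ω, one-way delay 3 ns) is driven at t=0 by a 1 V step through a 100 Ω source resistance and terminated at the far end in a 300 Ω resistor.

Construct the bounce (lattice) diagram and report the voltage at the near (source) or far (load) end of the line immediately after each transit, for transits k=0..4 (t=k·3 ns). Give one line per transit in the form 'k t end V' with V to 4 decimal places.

0 0 source 0.3333
1 3 load 0.5714
2 6 source 0.6508
3 9 load 0.7075
4 12 source 0.7264

Γ_L=0.714286, Γ_S=0.333333; launch V₁=1·50/150=0.333333
k=0 src: V=0.3333
k=1 load: inc=0.333333, refl=0.333333·0.714286=0.2381; V=0.000000+0.333333+0.238095=0.5714
k=2 src: inc=0.238095, refl=0.238095·0.333333=0.0794; V=0.333333+0.238095+0.079365=0.6508
k=3 load: inc=0.079365, refl=0.079365·0.714286=0.0567; V=0.571429+0.079365+0.056689=0.7075
k=4 src: inc=0.056689, refl=0.056689·0.333333=0.0189; V=0.650794+0.056689+0.018896=0.7264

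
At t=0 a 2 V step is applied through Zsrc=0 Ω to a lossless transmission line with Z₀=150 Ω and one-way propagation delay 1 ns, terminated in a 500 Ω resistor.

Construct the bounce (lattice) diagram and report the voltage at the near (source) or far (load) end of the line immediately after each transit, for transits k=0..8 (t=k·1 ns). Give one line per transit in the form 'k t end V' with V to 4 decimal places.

0 0 source 2.0000
1 1 load 3.0769
2 2 source 2.0000
3 3 load 1.4201
4 4 source 2.0000
5 5 load 2.3122
6 6 source 2.0000
7 7 load 1.8319
8 8 source 2.0000

Γ_L=0.538462, Γ_S=-1.000000; launch V₁=2·150/150=2.000000
k=0 src: V=2.0000
k=1 load: inc=2.000000, refl=2.000000·0.538462=1.0769; V=0.000000+2.000000+1.076923=3.0769
k=2 src: inc=1.076923, refl=1.076923·-1.000000=-1.0769; V=2.000000+1.076923+-1.076923=2.0000
k=3 load: inc=-1.076923, refl=-1.076923·0.538462=-0.5799; V=3.076923+-1.076923+-0.579882=1.4201
k=4 src: inc=-0.579882, refl=-0.579882·-1.000000=0.5799; V=2.000000+-0.579882+0.579882=2.0000
k=5 load: inc=0.579882, refl=0.579882·0.538462=0.3122; V=1.420118+0.579882+0.312244=2.3122
k=6 src: inc=0.312244, refl=0.312244·-1.000000=-0.3122; V=2.000000+0.312244+-0.312244=2.0000
k=7 load: inc=-0.312244, refl=-0.312244·0.538462=-0.1681; V=2.312244+-0.312244+-0.168131=1.8319
k=8 src: inc=-0.168131, refl=-0.168131·-1.000000=0.1681; V=2.000000+-0.168131+0.168131=2.0000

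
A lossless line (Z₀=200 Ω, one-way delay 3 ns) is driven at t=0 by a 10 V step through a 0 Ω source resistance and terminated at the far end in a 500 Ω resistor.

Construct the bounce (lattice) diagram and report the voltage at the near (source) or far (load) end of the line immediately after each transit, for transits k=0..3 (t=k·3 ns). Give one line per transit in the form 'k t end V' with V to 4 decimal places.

Γ_L=0.428571, Γ_S=-1.000000; launch V₁=10·200/200=10.000000
k=0 src: V=10.0000
k=1 load: inc=10.000000, refl=10.000000·0.428571=4.2857; V=0.000000+10.000000+4.285714=14.2857
k=2 src: inc=4.285714, refl=4.285714·-1.000000=-4.2857; V=10.000000+4.285714+-4.285714=10.0000
k=3 load: inc=-4.285714, refl=-4.285714·0.428571=-1.8367; V=14.285714+-4.285714+-1.836735=8.1633

0 0 source 10.0000
1 3 load 14.2857
2 6 source 10.0000
3 9 load 8.1633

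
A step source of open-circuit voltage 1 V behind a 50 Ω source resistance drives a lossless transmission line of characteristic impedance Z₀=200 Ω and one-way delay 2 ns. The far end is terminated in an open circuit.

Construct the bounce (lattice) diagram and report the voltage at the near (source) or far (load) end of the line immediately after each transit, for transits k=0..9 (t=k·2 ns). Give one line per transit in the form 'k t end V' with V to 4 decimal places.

Γ_L=1.000000, Γ_S=-0.600000; launch V₁=1·200/250=0.800000
k=0 src: V=0.8000
k=1 load: inc=0.800000, refl=0.800000·1.000000=0.8000; V=0.000000+0.800000+0.800000=1.6000
k=2 src: inc=0.800000, refl=0.800000·-0.600000=-0.4800; V=0.800000+0.800000+-0.480000=1.1200
k=3 load: inc=-0.480000, refl=-0.480000·1.000000=-0.4800; V=1.600000+-0.480000+-0.480000=0.6400
k=4 src: inc=-0.480000, refl=-0.480000·-0.600000=0.2880; V=1.120000+-0.480000+0.288000=0.9280
k=5 load: inc=0.288000, refl=0.288000·1.000000=0.2880; V=0.640000+0.288000+0.288000=1.2160
k=6 src: inc=0.288000, refl=0.288000·-0.600000=-0.1728; V=0.928000+0.288000+-0.172800=1.0432
k=7 load: inc=-0.172800, refl=-0.172800·1.000000=-0.1728; V=1.216000+-0.172800+-0.172800=0.8704
k=8 src: inc=-0.172800, refl=-0.172800·-0.600000=0.1037; V=1.043200+-0.172800+0.103680=0.9741
k=9 load: inc=0.103680, refl=0.103680·1.000000=0.1037; V=0.870400+0.103680+0.103680=1.0778

0 0 source 0.8000
1 2 load 1.6000
2 4 source 1.1200
3 6 load 0.6400
4 8 source 0.9280
5 10 load 1.2160
6 12 source 1.0432
7 14 load 0.8704
8 16 source 0.9741
9 18 load 1.0778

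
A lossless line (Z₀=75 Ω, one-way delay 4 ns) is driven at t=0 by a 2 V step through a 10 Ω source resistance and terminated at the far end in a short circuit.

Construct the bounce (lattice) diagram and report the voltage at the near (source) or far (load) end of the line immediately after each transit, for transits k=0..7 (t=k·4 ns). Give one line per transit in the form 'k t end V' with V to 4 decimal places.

0 0 source 1.7647
1 4 load 0.0000
2 8 source 1.3495
3 12 load 0.0000
4 16 source 1.0320
5 20 load 0.0000
6 24 source 0.7891
7 28 load 0.0000

Γ_L=-1.000000, Γ_S=-0.764706; launch V₁=2·75/85=1.764706
k=0 src: V=1.7647
k=1 load: inc=1.764706, refl=1.764706·-1.000000=-1.7647; V=0.000000+1.764706+-1.764706=0.0000
k=2 src: inc=-1.764706, refl=-1.764706·-0.764706=1.3495; V=1.764706+-1.764706+1.349481=1.3495
k=3 load: inc=1.349481, refl=1.349481·-1.000000=-1.3495; V=0.000000+1.349481+-1.349481=0.0000
k=4 src: inc=-1.349481, refl=-1.349481·-0.764706=1.0320; V=1.349481+-1.349481+1.031956=1.0320
k=5 load: inc=1.031956, refl=1.031956·-1.000000=-1.0320; V=0.000000+1.031956+-1.031956=0.0000
k=6 src: inc=-1.031956, refl=-1.031956·-0.764706=0.7891; V=1.031956+-1.031956+0.789143=0.7891
k=7 load: inc=0.789143, refl=0.789143·-1.000000=-0.7891; V=0.000000+0.789143+-0.789143=0.0000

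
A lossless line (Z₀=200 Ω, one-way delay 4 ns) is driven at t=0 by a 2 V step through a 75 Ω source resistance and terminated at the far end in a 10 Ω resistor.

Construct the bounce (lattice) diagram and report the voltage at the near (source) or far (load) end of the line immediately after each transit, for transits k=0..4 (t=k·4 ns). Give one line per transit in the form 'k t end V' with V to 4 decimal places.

0 0 source 1.4545
1 4 load 0.1385
2 8 source 0.7367
3 12 load 0.1955
4 16 source 0.4415

Γ_L=-0.904762, Γ_S=-0.454545; launch V₁=2·200/275=1.454545
k=0 src: V=1.4545
k=1 load: inc=1.454545, refl=1.454545·-0.904762=-1.3160; V=0.000000+1.454545+-1.316017=0.1385
k=2 src: inc=-1.316017, refl=-1.316017·-0.454545=0.5982; V=1.454545+-1.316017+0.598190=0.7367
k=3 load: inc=0.598190, refl=0.598190·-0.904762=-0.5412; V=0.138528+0.598190+-0.541219=0.1955
k=4 src: inc=-0.541219, refl=-0.541219·-0.454545=0.2460; V=0.736718+-0.541219+0.246009=0.4415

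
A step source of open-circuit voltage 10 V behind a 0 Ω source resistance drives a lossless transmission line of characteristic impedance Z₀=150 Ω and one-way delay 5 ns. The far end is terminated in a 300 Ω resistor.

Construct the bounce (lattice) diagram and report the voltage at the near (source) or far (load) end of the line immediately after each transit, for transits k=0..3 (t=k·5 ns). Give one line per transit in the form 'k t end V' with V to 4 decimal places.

Γ_L=0.333333, Γ_S=-1.000000; launch V₁=10·150/150=10.000000
k=0 src: V=10.0000
k=1 load: inc=10.000000, refl=10.000000·0.333333=3.3333; V=0.000000+10.000000+3.333333=13.3333
k=2 src: inc=3.333333, refl=3.333333·-1.000000=-3.3333; V=10.000000+3.333333+-3.333333=10.0000
k=3 load: inc=-3.333333, refl=-3.333333·0.333333=-1.1111; V=13.333333+-3.333333+-1.111111=8.8889

0 0 source 10.0000
1 5 load 13.3333
2 10 source 10.0000
3 15 load 8.8889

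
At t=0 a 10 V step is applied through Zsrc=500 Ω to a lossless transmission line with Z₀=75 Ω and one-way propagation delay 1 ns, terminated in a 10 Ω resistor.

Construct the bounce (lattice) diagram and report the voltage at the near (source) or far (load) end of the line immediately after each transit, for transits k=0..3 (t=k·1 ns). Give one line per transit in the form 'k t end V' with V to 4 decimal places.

0 0 source 1.3043
1 1 load 0.3069
2 2 source -0.4303
3 3 load 0.1334

Γ_L=-0.764706, Γ_S=0.739130; launch V₁=10·75/575=1.304348
k=0 src: V=1.3043
k=1 load: inc=1.304348, refl=1.304348·-0.764706=-0.9974; V=0.000000+1.304348+-0.997442=0.3069
k=2 src: inc=-0.997442, refl=-0.997442·0.739130=-0.7372; V=1.304348+-0.997442+-0.737240=-0.4303
k=3 load: inc=-0.737240, refl=-0.737240·-0.764706=0.5638; V=0.306905+-0.737240+0.563772=0.1334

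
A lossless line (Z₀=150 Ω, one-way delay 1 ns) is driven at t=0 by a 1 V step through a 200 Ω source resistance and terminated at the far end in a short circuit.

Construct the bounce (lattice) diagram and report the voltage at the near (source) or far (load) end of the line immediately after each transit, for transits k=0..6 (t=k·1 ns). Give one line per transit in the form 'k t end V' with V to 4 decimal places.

Γ_L=-1.000000, Γ_S=0.142857; launch V₁=1·150/350=0.428571
k=0 src: V=0.4286
k=1 load: inc=0.428571, refl=0.428571·-1.000000=-0.4286; V=0.000000+0.428571+-0.428571=0.0000
k=2 src: inc=-0.428571, refl=-0.428571·0.142857=-0.0612; V=0.428571+-0.428571+-0.061224=-0.0612
k=3 load: inc=-0.061224, refl=-0.061224·-1.000000=0.0612; V=0.000000+-0.061224+0.061224=0.0000
k=4 src: inc=0.061224, refl=0.061224·0.142857=0.0087; V=-0.061224+0.061224+0.008746=0.0087
k=5 load: inc=0.008746, refl=0.008746·-1.000000=-0.0087; V=0.000000+0.008746+-0.008746=0.0000
k=6 src: inc=-0.008746, refl=-0.008746·0.142857=-0.0012; V=0.008746+-0.008746+-0.001249=-0.0012

0 0 source 0.4286
1 1 load 0.0000
2 2 source -0.0612
3 3 load 0.0000
4 4 source 0.0087
5 5 load 0.0000
6 6 source -0.0012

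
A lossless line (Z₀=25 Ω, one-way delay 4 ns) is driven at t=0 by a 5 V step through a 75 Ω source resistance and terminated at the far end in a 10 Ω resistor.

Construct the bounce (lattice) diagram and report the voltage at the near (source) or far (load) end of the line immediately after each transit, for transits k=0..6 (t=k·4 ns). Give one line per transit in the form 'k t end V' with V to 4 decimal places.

0 0 source 1.2500
1 4 load 0.7143
2 8 source 0.4464
3 12 load 0.5612
4 16 source 0.6186
5 20 load 0.5940
6 24 source 0.5817

Γ_L=-0.428571, Γ_S=0.500000; launch V₁=5·25/100=1.250000
k=0 src: V=1.2500
k=1 load: inc=1.250000, refl=1.250000·-0.428571=-0.5357; V=0.000000+1.250000+-0.535714=0.7143
k=2 src: inc=-0.535714, refl=-0.535714·0.500000=-0.2679; V=1.250000+-0.535714+-0.267857=0.4464
k=3 load: inc=-0.267857, refl=-0.267857·-0.428571=0.1148; V=0.714286+-0.267857+0.114796=0.5612
k=4 src: inc=0.114796, refl=0.114796·0.500000=0.0574; V=0.446429+0.114796+0.057398=0.6186
k=5 load: inc=0.057398, refl=0.057398·-0.428571=-0.0246; V=0.561224+0.057398+-0.024599=0.5940
k=6 src: inc=-0.024599, refl=-0.024599·0.500000=-0.0123; V=0.618622+-0.024599+-0.012300=0.5817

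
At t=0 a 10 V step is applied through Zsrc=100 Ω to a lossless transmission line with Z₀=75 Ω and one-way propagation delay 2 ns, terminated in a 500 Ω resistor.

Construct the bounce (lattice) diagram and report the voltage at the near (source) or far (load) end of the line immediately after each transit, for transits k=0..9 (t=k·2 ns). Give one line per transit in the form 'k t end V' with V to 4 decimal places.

0 0 source 4.2857
1 2 load 7.4534
2 4 source 7.9059
3 6 load 8.2404
4 8 source 8.2882
5 10 load 8.3235
6 12 source 8.3286
7 14 load 8.3323
8 16 source 8.3328
9 18 load 8.3332

Γ_L=0.739130, Γ_S=0.142857; launch V₁=10·75/175=4.285714
k=0 src: V=4.2857
k=1 load: inc=4.285714, refl=4.285714·0.739130=3.1677; V=0.000000+4.285714+3.167702=7.4534
k=2 src: inc=3.167702, refl=3.167702·0.142857=0.4525; V=4.285714+3.167702+0.452529=7.9059
k=3 load: inc=0.452529, refl=0.452529·0.739130=0.3345; V=7.453416+0.452529+0.334478=8.2404
k=4 src: inc=0.334478, refl=0.334478·0.142857=0.0478; V=7.905945+0.334478+0.047783=8.2882
k=5 load: inc=0.047783, refl=0.047783·0.739130=0.0353; V=8.240423+0.047783+0.035318=8.3235
k=6 src: inc=0.035318, refl=0.035318·0.142857=0.0050; V=8.288205+0.035318+0.005045=8.3286
k=7 load: inc=0.005045, refl=0.005045·0.739130=0.0037; V=8.323523+0.005045+0.003729=8.3323
k=8 src: inc=0.003729, refl=0.003729·0.142857=0.0005; V=8.328568+0.003729+0.000533=8.3328
k=9 load: inc=0.000533, refl=0.000533·0.739130=0.0004; V=8.332297+0.000533+0.000394=8.3332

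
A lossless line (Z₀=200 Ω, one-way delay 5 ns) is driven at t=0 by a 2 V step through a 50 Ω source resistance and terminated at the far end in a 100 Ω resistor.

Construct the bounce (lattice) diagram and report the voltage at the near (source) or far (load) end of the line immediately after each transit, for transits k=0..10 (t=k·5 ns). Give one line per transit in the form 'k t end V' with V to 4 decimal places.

0 0 source 1.6000
1 5 load 1.0667
2 10 source 1.3867
3 15 load 1.2800
4 20 source 1.3440
5 25 load 1.3227
6 30 source 1.3355
7 35 load 1.3312
8 40 source 1.3338
9 45 load 1.3329
10 50 source 1.3334

Γ_L=-0.333333, Γ_S=-0.600000; launch V₁=2·200/250=1.600000
k=0 src: V=1.6000
k=1 load: inc=1.600000, refl=1.600000·-0.333333=-0.5333; V=0.000000+1.600000+-0.533333=1.0667
k=2 src: inc=-0.533333, refl=-0.533333·-0.600000=0.3200; V=1.600000+-0.533333+0.320000=1.3867
k=3 load: inc=0.320000, refl=0.320000·-0.333333=-0.1067; V=1.066667+0.320000+-0.106667=1.2800
k=4 src: inc=-0.106667, refl=-0.106667·-0.600000=0.0640; V=1.386667+-0.106667+0.064000=1.3440
k=5 load: inc=0.064000, refl=0.064000·-0.333333=-0.0213; V=1.280000+0.064000+-0.021333=1.3227
k=6 src: inc=-0.021333, refl=-0.021333·-0.600000=0.0128; V=1.344000+-0.021333+0.012800=1.3355
k=7 load: inc=0.012800, refl=0.012800·-0.333333=-0.0043; V=1.322667+0.012800+-0.004267=1.3312
k=8 src: inc=-0.004267, refl=-0.004267·-0.600000=0.0026; V=1.335467+-0.004267+0.002560=1.3338
k=9 load: inc=0.002560, refl=0.002560·-0.333333=-0.0009; V=1.331200+0.002560+-0.000853=1.3329
k=10 src: inc=-0.000853, refl=-0.000853·-0.600000=0.0005; V=1.333760+-0.000853+0.000512=1.3334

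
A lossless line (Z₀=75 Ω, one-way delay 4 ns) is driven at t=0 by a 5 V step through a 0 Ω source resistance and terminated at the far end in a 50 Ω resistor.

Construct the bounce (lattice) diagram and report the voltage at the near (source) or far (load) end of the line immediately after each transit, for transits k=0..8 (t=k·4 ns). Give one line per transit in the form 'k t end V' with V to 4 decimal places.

Γ_L=-0.200000, Γ_S=-1.000000; launch V₁=5·75/75=5.000000
k=0 src: V=5.0000
k=1 load: inc=5.000000, refl=5.000000·-0.200000=-1.0000; V=0.000000+5.000000+-1.000000=4.0000
k=2 src: inc=-1.000000, refl=-1.000000·-1.000000=1.0000; V=5.000000+-1.000000+1.000000=5.0000
k=3 load: inc=1.000000, refl=1.000000·-0.200000=-0.2000; V=4.000000+1.000000+-0.200000=4.8000
k=4 src: inc=-0.200000, refl=-0.200000·-1.000000=0.2000; V=5.000000+-0.200000+0.200000=5.0000
k=5 load: inc=0.200000, refl=0.200000·-0.200000=-0.0400; V=4.800000+0.200000+-0.040000=4.9600
k=6 src: inc=-0.040000, refl=-0.040000·-1.000000=0.0400; V=5.000000+-0.040000+0.040000=5.0000
k=7 load: inc=0.040000, refl=0.040000·-0.200000=-0.0080; V=4.960000+0.040000+-0.008000=4.9920
k=8 src: inc=-0.008000, refl=-0.008000·-1.000000=0.0080; V=5.000000+-0.008000+0.008000=5.0000

0 0 source 5.0000
1 4 load 4.0000
2 8 source 5.0000
3 12 load 4.8000
4 16 source 5.0000
5 20 load 4.9600
6 24 source 5.0000
7 28 load 4.9920
8 32 source 5.0000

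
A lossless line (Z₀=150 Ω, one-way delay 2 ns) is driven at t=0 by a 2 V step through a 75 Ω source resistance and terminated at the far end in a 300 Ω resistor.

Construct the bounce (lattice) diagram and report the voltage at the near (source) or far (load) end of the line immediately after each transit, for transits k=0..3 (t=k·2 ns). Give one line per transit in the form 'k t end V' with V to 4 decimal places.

Γ_L=0.333333, Γ_S=-0.333333; launch V₁=2·150/225=1.333333
k=0 src: V=1.3333
k=1 load: inc=1.333333, refl=1.333333·0.333333=0.4444; V=0.000000+1.333333+0.444444=1.7778
k=2 src: inc=0.444444, refl=0.444444·-0.333333=-0.1481; V=1.333333+0.444444+-0.148148=1.6296
k=3 load: inc=-0.148148, refl=-0.148148·0.333333=-0.0494; V=1.777778+-0.148148+-0.049383=1.5802

0 0 source 1.3333
1 2 load 1.7778
2 4 source 1.6296
3 6 load 1.5802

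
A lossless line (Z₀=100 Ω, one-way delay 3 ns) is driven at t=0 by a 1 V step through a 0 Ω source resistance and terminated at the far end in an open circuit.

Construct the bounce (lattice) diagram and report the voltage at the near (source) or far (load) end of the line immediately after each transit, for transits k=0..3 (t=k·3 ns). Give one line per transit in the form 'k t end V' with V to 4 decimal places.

0 0 source 1.0000
1 3 load 2.0000
2 6 source 1.0000
3 9 load 0.0000

Γ_L=1.000000, Γ_S=-1.000000; launch V₁=1·100/100=1.000000
k=0 src: V=1.0000
k=1 load: inc=1.000000, refl=1.000000·1.000000=1.0000; V=0.000000+1.000000+1.000000=2.0000
k=2 src: inc=1.000000, refl=1.000000·-1.000000=-1.0000; V=1.000000+1.000000+-1.000000=1.0000
k=3 load: inc=-1.000000, refl=-1.000000·1.000000=-1.0000; V=2.000000+-1.000000+-1.000000=0.0000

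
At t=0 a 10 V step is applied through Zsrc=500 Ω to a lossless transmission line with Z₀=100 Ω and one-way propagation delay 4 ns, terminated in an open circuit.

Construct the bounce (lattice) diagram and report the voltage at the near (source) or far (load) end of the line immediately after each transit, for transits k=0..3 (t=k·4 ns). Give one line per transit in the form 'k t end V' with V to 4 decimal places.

Γ_L=1.000000, Γ_S=0.666667; launch V₁=10·100/600=1.666667
k=0 src: V=1.6667
k=1 load: inc=1.666667, refl=1.666667·1.000000=1.6667; V=0.000000+1.666667+1.666667=3.3333
k=2 src: inc=1.666667, refl=1.666667·0.666667=1.1111; V=1.666667+1.666667+1.111111=4.4444
k=3 load: inc=1.111111, refl=1.111111·1.000000=1.1111; V=3.333333+1.111111+1.111111=5.5556

0 0 source 1.6667
1 4 load 3.3333
2 8 source 4.4444
3 12 load 5.5556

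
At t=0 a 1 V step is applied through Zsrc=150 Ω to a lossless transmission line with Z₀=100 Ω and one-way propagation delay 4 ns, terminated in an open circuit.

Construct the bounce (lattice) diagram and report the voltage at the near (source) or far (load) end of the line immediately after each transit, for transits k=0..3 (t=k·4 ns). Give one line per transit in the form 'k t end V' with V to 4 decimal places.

0 0 source 0.4000
1 4 load 0.8000
2 8 source 0.8800
3 12 load 0.9600

Γ_L=1.000000, Γ_S=0.200000; launch V₁=1·100/250=0.400000
k=0 src: V=0.4000
k=1 load: inc=0.400000, refl=0.400000·1.000000=0.4000; V=0.000000+0.400000+0.400000=0.8000
k=2 src: inc=0.400000, refl=0.400000·0.200000=0.0800; V=0.400000+0.400000+0.080000=0.8800
k=3 load: inc=0.080000, refl=0.080000·1.000000=0.0800; V=0.800000+0.080000+0.080000=0.9600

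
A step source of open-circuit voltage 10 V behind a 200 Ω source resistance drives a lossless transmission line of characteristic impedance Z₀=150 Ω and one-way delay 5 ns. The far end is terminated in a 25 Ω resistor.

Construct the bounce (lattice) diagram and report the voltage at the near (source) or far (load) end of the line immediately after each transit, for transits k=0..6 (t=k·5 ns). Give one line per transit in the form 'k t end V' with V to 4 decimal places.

Γ_L=-0.714286, Γ_S=0.142857; launch V₁=10·150/350=4.285714
k=0 src: V=4.2857
k=1 load: inc=4.285714, refl=4.285714·-0.714286=-3.0612; V=0.000000+4.285714+-3.061224=1.2245
k=2 src: inc=-3.061224, refl=-3.061224·0.142857=-0.4373; V=4.285714+-3.061224+-0.437318=0.7872
k=3 load: inc=-0.437318, refl=-0.437318·-0.714286=0.3124; V=1.224490+-0.437318+0.312370=1.0995
k=4 src: inc=0.312370, refl=0.312370·0.142857=0.0446; V=0.787172+0.312370+0.044624=1.1442
k=5 load: inc=0.044624, refl=0.044624·-0.714286=-0.0319; V=1.099542+0.044624+-0.031874=1.1123
k=6 src: inc=-0.031874, refl=-0.031874·0.142857=-0.0046; V=1.144166+-0.031874+-0.004553=1.1077

0 0 source 4.2857
1 5 load 1.2245
2 10 source 0.7872
3 15 load 1.0995
4 20 source 1.1442
5 25 load 1.1123
6 30 source 1.1077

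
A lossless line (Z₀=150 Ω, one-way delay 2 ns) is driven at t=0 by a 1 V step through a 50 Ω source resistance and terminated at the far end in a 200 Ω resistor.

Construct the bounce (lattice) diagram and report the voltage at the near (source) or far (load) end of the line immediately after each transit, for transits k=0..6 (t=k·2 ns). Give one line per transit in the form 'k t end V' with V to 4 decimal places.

Γ_L=0.142857, Γ_S=-0.500000; launch V₁=1·150/200=0.750000
k=0 src: V=0.7500
k=1 load: inc=0.750000, refl=0.750000·0.142857=0.1071; V=0.000000+0.750000+0.107143=0.8571
k=2 src: inc=0.107143, refl=0.107143·-0.500000=-0.0536; V=0.750000+0.107143+-0.053571=0.8036
k=3 load: inc=-0.053571, refl=-0.053571·0.142857=-0.0077; V=0.857143+-0.053571+-0.007653=0.7959
k=4 src: inc=-0.007653, refl=-0.007653·-0.500000=0.0038; V=0.803571+-0.007653+0.003827=0.7997
k=5 load: inc=0.003827, refl=0.003827·0.142857=0.0005; V=0.795918+0.003827+0.000547=0.8003
k=6 src: inc=0.000547, refl=0.000547·-0.500000=-0.0003; V=0.799745+0.000547+-0.000273=0.8000

0 0 source 0.7500
1 2 load 0.8571
2 4 source 0.8036
3 6 load 0.7959
4 8 source 0.7997
5 10 load 0.8003
6 12 source 0.8000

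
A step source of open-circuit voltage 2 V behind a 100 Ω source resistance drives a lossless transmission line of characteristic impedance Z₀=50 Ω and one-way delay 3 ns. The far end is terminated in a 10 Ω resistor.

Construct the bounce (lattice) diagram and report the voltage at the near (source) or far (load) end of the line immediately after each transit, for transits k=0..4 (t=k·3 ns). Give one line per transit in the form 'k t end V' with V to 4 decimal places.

Γ_L=-0.666667, Γ_S=0.333333; launch V₁=2·50/150=0.666667
k=0 src: V=0.6667
k=1 load: inc=0.666667, refl=0.666667·-0.666667=-0.4444; V=0.000000+0.666667+-0.444444=0.2222
k=2 src: inc=-0.444444, refl=-0.444444·0.333333=-0.1481; V=0.666667+-0.444444+-0.148148=0.0741
k=3 load: inc=-0.148148, refl=-0.148148·-0.666667=0.0988; V=0.222222+-0.148148+0.098765=0.1728
k=4 src: inc=0.098765, refl=0.098765·0.333333=0.0329; V=0.074074+0.098765+0.032922=0.2058

0 0 source 0.6667
1 3 load 0.2222
2 6 source 0.0741
3 9 load 0.1728
4 12 source 0.2058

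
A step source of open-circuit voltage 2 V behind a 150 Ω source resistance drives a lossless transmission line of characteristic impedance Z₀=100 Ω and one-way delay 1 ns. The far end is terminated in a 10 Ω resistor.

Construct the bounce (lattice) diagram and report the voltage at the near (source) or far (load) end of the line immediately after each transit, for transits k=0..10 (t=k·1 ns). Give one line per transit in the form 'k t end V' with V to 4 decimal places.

0 0 source 0.8000
1 1 load 0.1455
2 2 source 0.0145
3 3 load 0.1217
4 4 source 0.1431
5 5 load 0.1255
6 6 source 0.1220
7 7 load 0.1249
8 8 source 0.1255
9 9 load 0.1250
10 10 source 0.1249

Γ_L=-0.818182, Γ_S=0.200000; launch V₁=2·100/250=0.800000
k=0 src: V=0.8000
k=1 load: inc=0.800000, refl=0.800000·-0.818182=-0.6545; V=0.000000+0.800000+-0.654545=0.1455
k=2 src: inc=-0.654545, refl=-0.654545·0.200000=-0.1309; V=0.800000+-0.654545+-0.130909=0.0145
k=3 load: inc=-0.130909, refl=-0.130909·-0.818182=0.1071; V=0.145455+-0.130909+0.107107=0.1217
k=4 src: inc=0.107107, refl=0.107107·0.200000=0.0214; V=0.014545+0.107107+0.021421=0.1431
k=5 load: inc=0.021421, refl=0.021421·-0.818182=-0.0175; V=0.121653+0.021421+-0.017527=0.1255
k=6 src: inc=-0.017527, refl=-0.017527·0.200000=-0.0035; V=0.143074+-0.017527+-0.003505=0.1220
k=7 load: inc=-0.003505, refl=-0.003505·-0.818182=0.0029; V=0.125548+-0.003505+0.002868=0.1249
k=8 src: inc=0.002868, refl=0.002868·0.200000=0.0006; V=0.122042+0.002868+0.000574=0.1255
k=9 load: inc=0.000574, refl=0.000574·-0.818182=-0.0005; V=0.124910+0.000574+-0.000469=0.1250
k=10 src: inc=-0.000469, refl=-0.000469·0.200000=-0.0001; V=0.125484+-0.000469+-0.000094=0.1249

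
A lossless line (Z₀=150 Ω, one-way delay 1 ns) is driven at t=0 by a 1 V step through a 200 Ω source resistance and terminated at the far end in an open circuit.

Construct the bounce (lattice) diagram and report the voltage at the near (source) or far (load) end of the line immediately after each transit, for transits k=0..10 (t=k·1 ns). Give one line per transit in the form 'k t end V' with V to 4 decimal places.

0 0 source 0.4286
1 1 load 0.8571
2 2 source 0.9184
3 3 load 0.9796
4 4 source 0.9883
5 5 load 0.9971
6 6 source 0.9983
7 7 load 0.9996
8 8 source 0.9998
9 9 load 0.9999
10 10 source 1.0000

Γ_L=1.000000, Γ_S=0.142857; launch V₁=1·150/350=0.428571
k=0 src: V=0.4286
k=1 load: inc=0.428571, refl=0.428571·1.000000=0.4286; V=0.000000+0.428571+0.428571=0.8571
k=2 src: inc=0.428571, refl=0.428571·0.142857=0.0612; V=0.428571+0.428571+0.061224=0.9184
k=3 load: inc=0.061224, refl=0.061224·1.000000=0.0612; V=0.857143+0.061224+0.061224=0.9796
k=4 src: inc=0.061224, refl=0.061224·0.142857=0.0087; V=0.918367+0.061224+0.008746=0.9883
k=5 load: inc=0.008746, refl=0.008746·1.000000=0.0087; V=0.979592+0.008746+0.008746=0.9971
k=6 src: inc=0.008746, refl=0.008746·0.142857=0.0012; V=0.988338+0.008746+0.001249=0.9983
k=7 load: inc=0.001249, refl=0.001249·1.000000=0.0012; V=0.997085+0.001249+0.001249=0.9996
k=8 src: inc=0.001249, refl=0.001249·0.142857=0.0002; V=0.998334+0.001249+0.000178=0.9998
k=9 load: inc=0.000178, refl=0.000178·1.000000=0.0002; V=0.999584+0.000178+0.000178=0.9999
k=10 src: inc=0.000178, refl=0.000178·0.142857=0.0000; V=0.999762+0.000178+0.000025=1.0000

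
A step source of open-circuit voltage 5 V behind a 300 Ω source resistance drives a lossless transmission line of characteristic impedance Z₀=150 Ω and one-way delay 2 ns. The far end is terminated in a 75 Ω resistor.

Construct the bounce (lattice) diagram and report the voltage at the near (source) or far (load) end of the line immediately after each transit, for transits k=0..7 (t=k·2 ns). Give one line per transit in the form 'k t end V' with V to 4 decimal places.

Γ_L=-0.333333, Γ_S=0.333333; launch V₁=5·150/450=1.666667
k=0 src: V=1.6667
k=1 load: inc=1.666667, refl=1.666667·-0.333333=-0.5556; V=0.000000+1.666667+-0.555556=1.1111
k=2 src: inc=-0.555556, refl=-0.555556·0.333333=-0.1852; V=1.666667+-0.555556+-0.185185=0.9259
k=3 load: inc=-0.185185, refl=-0.185185·-0.333333=0.0617; V=1.111111+-0.185185+0.061728=0.9877
k=4 src: inc=0.061728, refl=0.061728·0.333333=0.0206; V=0.925926+0.061728+0.020576=1.0082
k=5 load: inc=0.020576, refl=0.020576·-0.333333=-0.0069; V=0.987654+0.020576+-0.006859=1.0014
k=6 src: inc=-0.006859, refl=-0.006859·0.333333=-0.0023; V=1.008230+-0.006859+-0.002286=0.9991
k=7 load: inc=-0.002286, refl=-0.002286·-0.333333=0.0008; V=1.001372+-0.002286+0.000762=0.9998

0 0 source 1.6667
1 2 load 1.1111
2 4 source 0.9259
3 6 load 0.9877
4 8 source 1.0082
5 10 load 1.0014
6 12 source 0.9991
7 14 load 0.9998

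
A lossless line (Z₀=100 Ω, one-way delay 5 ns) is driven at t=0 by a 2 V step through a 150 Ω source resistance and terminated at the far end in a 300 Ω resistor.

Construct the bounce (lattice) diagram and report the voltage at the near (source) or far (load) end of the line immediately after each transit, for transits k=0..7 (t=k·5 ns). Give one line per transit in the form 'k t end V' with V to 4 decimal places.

Γ_L=0.500000, Γ_S=0.200000; launch V₁=2·100/250=0.800000
k=0 src: V=0.8000
k=1 load: inc=0.800000, refl=0.800000·0.500000=0.4000; V=0.000000+0.800000+0.400000=1.2000
k=2 src: inc=0.400000, refl=0.400000·0.200000=0.0800; V=0.800000+0.400000+0.080000=1.2800
k=3 load: inc=0.080000, refl=0.080000·0.500000=0.0400; V=1.200000+0.080000+0.040000=1.3200
k=4 src: inc=0.040000, refl=0.040000·0.200000=0.0080; V=1.280000+0.040000+0.008000=1.3280
k=5 load: inc=0.008000, refl=0.008000·0.500000=0.0040; V=1.320000+0.008000+0.004000=1.3320
k=6 src: inc=0.004000, refl=0.004000·0.200000=0.0008; V=1.328000+0.004000+0.000800=1.3328
k=7 load: inc=0.000800, refl=0.000800·0.500000=0.0004; V=1.332000+0.000800+0.000400=1.3332

0 0 source 0.8000
1 5 load 1.2000
2 10 source 1.2800
3 15 load 1.3200
4 20 source 1.3280
5 25 load 1.3320
6 30 source 1.3328
7 35 load 1.3332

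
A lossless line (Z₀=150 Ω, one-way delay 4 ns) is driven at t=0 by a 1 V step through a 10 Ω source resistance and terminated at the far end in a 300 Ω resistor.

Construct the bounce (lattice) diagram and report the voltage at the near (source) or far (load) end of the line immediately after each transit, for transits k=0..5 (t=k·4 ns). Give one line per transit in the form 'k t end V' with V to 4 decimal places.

Γ_L=0.333333, Γ_S=-0.875000; launch V₁=1·150/160=0.937500
k=0 src: V=0.9375
k=1 load: inc=0.937500, refl=0.937500·0.333333=0.3125; V=0.000000+0.937500+0.312500=1.2500
k=2 src: inc=0.312500, refl=0.312500·-0.875000=-0.2734; V=0.937500+0.312500+-0.273438=0.9766
k=3 load: inc=-0.273438, refl=-0.273438·0.333333=-0.0911; V=1.250000+-0.273438+-0.091146=0.8854
k=4 src: inc=-0.091146, refl=-0.091146·-0.875000=0.0798; V=0.976562+-0.091146+0.079753=0.9652
k=5 load: inc=0.079753, refl=0.079753·0.333333=0.0266; V=0.885417+0.079753+0.026584=0.9918

0 0 source 0.9375
1 4 load 1.2500
2 8 source 0.9766
3 12 load 0.8854
4 16 source 0.9652
5 20 load 0.9918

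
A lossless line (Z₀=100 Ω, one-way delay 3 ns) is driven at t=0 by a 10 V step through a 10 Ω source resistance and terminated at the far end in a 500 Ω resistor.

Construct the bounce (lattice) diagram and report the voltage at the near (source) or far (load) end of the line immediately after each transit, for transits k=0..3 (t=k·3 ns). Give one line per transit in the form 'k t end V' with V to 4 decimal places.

Γ_L=0.666667, Γ_S=-0.818182; launch V₁=10·100/110=9.090909
k=0 src: V=9.0909
k=1 load: inc=9.090909, refl=9.090909·0.666667=6.0606; V=0.000000+9.090909+6.060606=15.1515
k=2 src: inc=6.060606, refl=6.060606·-0.818182=-4.9587; V=9.090909+6.060606+-4.958678=10.1928
k=3 load: inc=-4.958678, refl=-4.958678·0.666667=-3.3058; V=15.151515+-4.958678+-3.305785=6.8871

0 0 source 9.0909
1 3 load 15.1515
2 6 source 10.1928
3 9 load 6.8871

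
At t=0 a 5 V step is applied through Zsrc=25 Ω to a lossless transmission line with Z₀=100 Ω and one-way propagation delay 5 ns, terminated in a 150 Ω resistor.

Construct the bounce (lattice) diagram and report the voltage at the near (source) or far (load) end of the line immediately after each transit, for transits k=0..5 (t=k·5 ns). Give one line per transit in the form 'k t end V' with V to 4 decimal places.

0 0 source 4.0000
1 5 load 4.8000
2 10 source 4.3200
3 15 load 4.2240
4 20 source 4.2816
5 25 load 4.2931

Γ_L=0.200000, Γ_S=-0.600000; launch V₁=5·100/125=4.000000
k=0 src: V=4.0000
k=1 load: inc=4.000000, refl=4.000000·0.200000=0.8000; V=0.000000+4.000000+0.800000=4.8000
k=2 src: inc=0.800000, refl=0.800000·-0.600000=-0.4800; V=4.000000+0.800000+-0.480000=4.3200
k=3 load: inc=-0.480000, refl=-0.480000·0.200000=-0.0960; V=4.800000+-0.480000+-0.096000=4.2240
k=4 src: inc=-0.096000, refl=-0.096000·-0.600000=0.0576; V=4.320000+-0.096000+0.057600=4.2816
k=5 load: inc=0.057600, refl=0.057600·0.200000=0.0115; V=4.224000+0.057600+0.011520=4.2931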